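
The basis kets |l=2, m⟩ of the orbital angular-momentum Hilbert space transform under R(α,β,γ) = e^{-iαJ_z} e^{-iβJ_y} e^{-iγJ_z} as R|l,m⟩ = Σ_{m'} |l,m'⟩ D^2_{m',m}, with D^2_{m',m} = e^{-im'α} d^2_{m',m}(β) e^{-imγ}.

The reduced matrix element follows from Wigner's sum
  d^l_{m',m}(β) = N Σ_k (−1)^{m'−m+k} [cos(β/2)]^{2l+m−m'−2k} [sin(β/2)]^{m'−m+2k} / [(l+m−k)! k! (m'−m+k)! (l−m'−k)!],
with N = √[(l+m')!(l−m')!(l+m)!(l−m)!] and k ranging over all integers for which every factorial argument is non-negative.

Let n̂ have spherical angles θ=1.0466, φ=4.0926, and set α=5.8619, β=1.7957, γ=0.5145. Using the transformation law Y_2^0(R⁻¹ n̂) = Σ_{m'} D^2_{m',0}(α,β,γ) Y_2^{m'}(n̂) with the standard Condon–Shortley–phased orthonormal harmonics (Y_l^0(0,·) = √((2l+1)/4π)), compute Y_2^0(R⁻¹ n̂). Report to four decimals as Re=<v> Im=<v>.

Re=-0.2422 Im=0.0000

Need the full column D^2_{m',0} for m'=−2..2 at α=5.8619, β=1.7957, γ=0.5145.
cos(β/2)=0.623293, sin(β/2)=0.781989
d^2_{-2,0}: single k=2 term ⇒ +0.581916;  D = +0.387292-0.434317i
d^2_{-1,0}: k∈[1..2] ⇒ +0.463823 -0.730078 = -0.266255;  D = -0.242974+0.108881i
d^2_{0,0}: k∈[0..2] ⇒ +0.150927 -0.950265 +0.373940 = -0.425398;  D = -0.425398+0.000000i
d^2_{1,0}: k∈[0..1] ⇒ -0.463823 +0.730078 = +0.266255;  D = +0.242974+0.108881i
d^2_{2,0}: single k=0 term ⇒ +0.581916;  D = +0.387292+0.434317i
Y_2^{m'}(θ=1.0466,φ=4.0926) and Σ D·Y over m':
  (+0.3873-0.4343i)·(-0.0941-0.2738i)  (-0.2430+0.1089i)·(-0.1944+0.2725i)  (-0.4254+0.0000i)·(-0.0784+0.0000i)  (+0.2430+0.1089i)·(+0.1944+0.2725i)  (+0.3873+0.4343i)·(-0.0941+0.2738i)
Y_2^0(R⁻¹ n̂) = -0.242243-0.000000i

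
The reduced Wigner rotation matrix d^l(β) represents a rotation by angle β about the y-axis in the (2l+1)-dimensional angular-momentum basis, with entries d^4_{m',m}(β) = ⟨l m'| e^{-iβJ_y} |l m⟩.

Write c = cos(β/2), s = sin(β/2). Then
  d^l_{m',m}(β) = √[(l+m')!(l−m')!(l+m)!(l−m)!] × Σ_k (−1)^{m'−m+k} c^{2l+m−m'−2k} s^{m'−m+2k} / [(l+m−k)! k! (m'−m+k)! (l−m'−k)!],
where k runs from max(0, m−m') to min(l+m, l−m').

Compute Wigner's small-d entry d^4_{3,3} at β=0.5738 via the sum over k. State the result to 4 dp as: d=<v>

d=0.2798

d^4_{3,3}(β=0.5738) via Wigner's sum:
Half-angle: c=0.959126, s=0.282980. N=√(5040·1·5040·1)=5040.000000
k: max(0,(3)−(3))=0 … min(4+(3),4−(3))=1
  k=0: (−1)^0·5040.0000/(5040)·0.9591^8·0.2830^0 = +0.716151
  k=1: (−1)^1·5040.0000/(720)·0.9591^6·0.2830^2 = -0.436379
d^4_{3,3}(0.5738) = +0.716151 -0.436379 = +0.279772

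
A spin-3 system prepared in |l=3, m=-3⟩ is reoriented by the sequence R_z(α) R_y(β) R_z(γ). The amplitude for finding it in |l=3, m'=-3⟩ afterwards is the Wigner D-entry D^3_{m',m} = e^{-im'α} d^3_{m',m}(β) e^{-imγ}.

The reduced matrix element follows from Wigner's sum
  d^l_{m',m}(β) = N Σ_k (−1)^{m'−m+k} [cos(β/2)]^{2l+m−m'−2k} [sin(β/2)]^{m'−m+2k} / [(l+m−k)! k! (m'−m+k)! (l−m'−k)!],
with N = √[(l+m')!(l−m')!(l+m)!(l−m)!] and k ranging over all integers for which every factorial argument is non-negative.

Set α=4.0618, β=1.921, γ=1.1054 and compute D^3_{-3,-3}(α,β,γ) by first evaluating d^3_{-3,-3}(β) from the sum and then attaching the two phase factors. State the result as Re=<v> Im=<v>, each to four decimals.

D^3_{-3,-3}(4.0618,1.921,1.1054) = e^{-i·-3·4.0618}·d^3_{-3,-3}(1.921)·e^{-i·-3·1.1054}. Compute d first:
Half-angle: c=0.573110, s=0.819478. N=√(1·720·1·720)=720.000000
k: max(0,(-3)−(-3))=0 … min(3+(-3),3−(-3))=0
  k=0: (−1)^0·720.0000/(720)·0.5731^6·0.8195^0 = +0.035435
d^3_{-3,-3}(1.921) = +0.035435
Attach z-rotation phases: D = e^{-i(-3)(4.0618)}·(+0.035435)·e^{-i(-3)(1.1054)} = -0.034683+0.007261i

Re=-0.0347 Im=0.0073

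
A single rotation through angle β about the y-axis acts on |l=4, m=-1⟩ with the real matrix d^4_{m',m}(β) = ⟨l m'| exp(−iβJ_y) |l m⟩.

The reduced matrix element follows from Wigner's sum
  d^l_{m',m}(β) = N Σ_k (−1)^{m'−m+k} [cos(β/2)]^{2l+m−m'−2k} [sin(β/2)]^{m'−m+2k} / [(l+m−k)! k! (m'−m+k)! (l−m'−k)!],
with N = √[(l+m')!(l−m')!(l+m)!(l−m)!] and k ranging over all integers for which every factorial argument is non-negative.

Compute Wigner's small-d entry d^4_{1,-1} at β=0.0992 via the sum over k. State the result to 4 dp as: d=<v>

d=0.0242

d^4_{1,-1}(β=0.0992) via Wigner's sum:
c=cos(0.0992/2)=0.998770, s=sin(0.0992/2)=0.049580; N=√[120·6·6·120]=720.000000
Admissible k: 0..3 (factorial args all ≥0)
  k=0: (−1)^2·720.0000/(72)·0.9988^6·0.0496^2 = +0.024401
  k=1: (−1)^3·720.0000/(24)·0.9988^4·0.0496^4 = -0.000180
  k=2: (−1)^4·720.0000/(48)·0.9988^2·0.0496^6 = +0.000000
  k=3: (−1)^5·720.0000/(720)·0.9988^0·0.0496^8 = -0.000000
d^4_{1,-1}(0.0992) = +0.024401 -0.000180 +0.000000 -0.000000 = +0.024220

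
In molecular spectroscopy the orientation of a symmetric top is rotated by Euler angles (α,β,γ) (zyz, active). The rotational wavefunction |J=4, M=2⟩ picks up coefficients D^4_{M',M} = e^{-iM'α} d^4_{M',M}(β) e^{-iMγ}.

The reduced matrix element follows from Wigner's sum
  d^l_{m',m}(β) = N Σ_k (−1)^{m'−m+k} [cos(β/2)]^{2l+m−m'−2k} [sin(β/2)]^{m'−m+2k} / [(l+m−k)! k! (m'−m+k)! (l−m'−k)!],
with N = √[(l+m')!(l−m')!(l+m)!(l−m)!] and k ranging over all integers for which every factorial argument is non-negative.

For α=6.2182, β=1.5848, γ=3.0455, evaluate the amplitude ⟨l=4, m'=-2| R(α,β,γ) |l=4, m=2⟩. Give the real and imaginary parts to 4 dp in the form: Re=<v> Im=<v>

D^4_{-2,2}(6.2182,1.5848,3.0455) = e^{-i·-2·6.2182}·d^4_{-2,2}(1.5848)·e^{-i·2·3.0455}. Compute d first:
c=cos(1.5848/2)=0.702138, s=sin(1.5848/2)=0.712040; N=√[2·720·720·2]=1440.000000
k: max(0,(2)−(-2))=4 … min(4+(2),4−(-2))=6
  k=4: (−1)^0·1440.0000/(96)·0.7021^4·0.7120^4 = +0.937132
  k=5: (−1)^1·1440.0000/(120)·0.7021^2·0.7120^6 = -0.771001
  k=6: (−1)^2·1440.0000/(1440)·0.7021^0·0.7120^8 = +0.066075
d^4_{-2,2}(1.5848) = +0.937132 -0.771001 +0.066075 = +0.232207
Phases: e^{-i·(-2)·6.2182}=+0.991566-0.129605i, e^{-i·(2)·3.0455}=+0.981589+0.191004i ⇒ D=+0.231757+0.014437i

Re=0.2318 Im=0.0144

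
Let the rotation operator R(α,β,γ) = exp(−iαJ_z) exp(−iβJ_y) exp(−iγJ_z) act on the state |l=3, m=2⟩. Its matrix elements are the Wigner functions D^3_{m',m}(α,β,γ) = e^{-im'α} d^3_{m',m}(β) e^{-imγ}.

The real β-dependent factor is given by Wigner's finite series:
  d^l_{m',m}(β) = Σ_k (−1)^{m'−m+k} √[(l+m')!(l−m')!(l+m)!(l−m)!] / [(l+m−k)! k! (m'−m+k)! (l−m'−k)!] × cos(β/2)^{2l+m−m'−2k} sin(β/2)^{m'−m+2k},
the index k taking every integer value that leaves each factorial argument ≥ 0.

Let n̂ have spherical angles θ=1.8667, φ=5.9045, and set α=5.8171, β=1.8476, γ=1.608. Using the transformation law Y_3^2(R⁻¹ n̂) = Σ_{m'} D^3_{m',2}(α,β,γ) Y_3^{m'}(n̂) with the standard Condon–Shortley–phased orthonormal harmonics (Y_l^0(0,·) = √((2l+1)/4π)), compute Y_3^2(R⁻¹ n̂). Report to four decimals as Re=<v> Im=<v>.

Need the full column D^3_{m',2} for m'=−3..3 at α=5.8171, β=1.8476, γ=1.608.
cos(β/2)=0.602793, sin(β/2)=0.797898
d^3_{-3,2}: single k=5 term ⇒ +0.477508;  D = -0.046784+0.475210i
d^3_{-2,2}: k∈[4..5] ⇒ +0.736368 -0.258038 = +0.478330;  D = -0.255790+0.404192i
d^3_{-1,2}: k∈[3..4] ⇒ +0.703681 -0.616460 = +0.087221;  D = -0.074788+0.044880i
d^3_{0,2}: k∈[2..3] ⇒ +0.460391 -0.806651 = -0.346260;  D = +0.345302-0.025741i
d^3_{1,2}: k∈[1..2] ⇒ +0.200811 -0.703681 = -0.502870;  D = +0.464788+0.191966i
d^3_{2,2}: k∈[0..1] ⇒ +0.047974 -0.420277 = -0.372303;  D = +0.243535+0.281603i
d^3_{3,2}: single k=0 term ⇒ -0.155547;  D = +0.038023+0.150828i
Y_3^{m'}(θ=1.8667,φ=5.9045) and Σ D·Y over m':
  (-0.0468+0.4752i)·(+0.1538+0.3312i)  (-0.2558+0.4042i)·(-0.1981-0.1873i)  (-0.0748+0.0449i)·(-0.1651-0.0657i)  (+0.3453-0.0257i)·(+0.2802+0.0000i)  (+0.4648+0.1920i)·(+0.1651-0.0657i)  (+0.2435+0.2816i)·(-0.1981+0.1873i)  (+0.0380+0.1508i)·(-0.1538+0.3312i)
Y_3^2(R⁻¹ n̂) = +0.006415-0.003905i

Re=0.0064 Im=-0.0039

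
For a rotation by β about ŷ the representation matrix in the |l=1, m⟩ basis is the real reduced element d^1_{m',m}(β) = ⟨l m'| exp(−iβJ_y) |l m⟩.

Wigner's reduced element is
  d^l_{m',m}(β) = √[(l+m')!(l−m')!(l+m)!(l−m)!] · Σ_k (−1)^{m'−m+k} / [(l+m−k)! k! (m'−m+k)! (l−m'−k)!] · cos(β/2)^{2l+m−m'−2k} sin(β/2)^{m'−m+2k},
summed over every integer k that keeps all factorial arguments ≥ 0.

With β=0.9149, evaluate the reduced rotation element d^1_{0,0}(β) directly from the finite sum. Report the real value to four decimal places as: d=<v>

d=0.6099

d^1_{0,0}(β=0.9149) via Wigner's sum:
Half-angle: c=0.897182, s=0.441662. N=√(1·1·1·1)=1.000000
The bounds max(0,m−m')=0 and min(l+m,l−m')=1 give 2 terms
  k=0: (−1)^0·1.0000/(1)·0.8972^2·0.4417^0 = +0.804935
  k=1: (−1)^1·1.0000/(1)·0.8972^0·0.4417^2 = -0.195065
d^1_{0,0}(0.9149) = +0.804935 -0.195065 = +0.609870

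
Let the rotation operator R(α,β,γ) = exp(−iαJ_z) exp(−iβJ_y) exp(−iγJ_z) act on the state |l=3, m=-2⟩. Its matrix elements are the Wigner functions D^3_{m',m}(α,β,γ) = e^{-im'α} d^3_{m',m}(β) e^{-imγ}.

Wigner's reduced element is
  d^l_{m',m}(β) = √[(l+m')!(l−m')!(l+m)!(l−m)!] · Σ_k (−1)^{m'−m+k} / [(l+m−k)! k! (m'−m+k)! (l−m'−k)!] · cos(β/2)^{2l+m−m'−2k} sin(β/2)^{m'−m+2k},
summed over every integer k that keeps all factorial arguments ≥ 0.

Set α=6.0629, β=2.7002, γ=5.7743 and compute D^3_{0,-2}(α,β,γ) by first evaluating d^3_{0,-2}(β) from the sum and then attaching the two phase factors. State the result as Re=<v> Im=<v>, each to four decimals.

Re=-0.1187 Im=0.1923

Split into d^3_{0,-2}(β=2.7002) × two z-phases.
c=cos(2.7002/2)=0.218909, s=sin(2.7002/2)=0.975745; N=√[6·6·1·120]=65.726707
k∈{0,1} keeps every argument non-negative
  k=0: (−1)^2·65.7267/(12)·0.2189^4·0.9757^2 = +0.011975
  k=1: (−1)^3·65.7267/(12)·0.2189^2·0.9757^4 = -0.237922
d^3_{0,-2}(2.7002) = +0.011975 -0.237922 = -0.225946
D = (+1.000000+0.000000i)·(-0.225946)·(+0.525264-0.850939i) = -0.118682+0.192267i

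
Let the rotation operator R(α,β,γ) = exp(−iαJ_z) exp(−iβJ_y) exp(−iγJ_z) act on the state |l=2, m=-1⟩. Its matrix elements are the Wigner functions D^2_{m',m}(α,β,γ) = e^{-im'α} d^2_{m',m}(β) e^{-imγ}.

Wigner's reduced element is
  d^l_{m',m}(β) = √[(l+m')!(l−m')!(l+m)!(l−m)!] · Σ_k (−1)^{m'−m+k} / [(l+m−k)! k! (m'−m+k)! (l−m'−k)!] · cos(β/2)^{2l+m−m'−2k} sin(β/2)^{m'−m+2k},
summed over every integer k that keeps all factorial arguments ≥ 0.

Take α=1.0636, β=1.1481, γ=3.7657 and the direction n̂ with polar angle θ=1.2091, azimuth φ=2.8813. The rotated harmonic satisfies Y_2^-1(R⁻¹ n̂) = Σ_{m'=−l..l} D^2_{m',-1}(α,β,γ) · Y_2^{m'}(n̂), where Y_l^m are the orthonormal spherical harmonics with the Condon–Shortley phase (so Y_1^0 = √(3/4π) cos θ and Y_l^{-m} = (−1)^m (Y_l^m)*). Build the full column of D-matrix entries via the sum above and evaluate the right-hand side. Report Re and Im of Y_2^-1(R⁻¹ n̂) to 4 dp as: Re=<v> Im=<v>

Need the full column D^2_{m',-1} for m'=−2..2 at α=1.0636, β=1.1481, γ=3.7657.
cos(β/2)=0.839709, sin(β/2)=0.543037
d^2_{-2,-1}: single k=1 term ⇒ +0.643051;  D = +0.594694-0.244650i
d^2_{-1,-1}: k∈[0..1] ⇒ +0.497181 -0.623789 = -0.126608;  D = -0.014768+0.125744i
d^2_{0,-1}: k∈[0..1] ⇒ -0.787573 +0.329377 = -0.458196;  D = +0.371820+0.267758i
d^2_{1,-1}: k∈[0..1] ⇒ +0.623789 -0.086960 = +0.536829;  D = -0.485813+0.228410i
d^2_{2,-1}: single k=0 term ⇒ -0.268935;  D = +0.018194-0.268319i
Y_2^{m'}(θ=1.2091,φ=2.8813) and Σ D·Y over m':
  (+0.5947-0.2447i)·(+0.2931+0.1681i)  (-0.0148+0.1257i)·(-0.2471-0.0658i)  (+0.3718+0.2678i)·(-0.1969+0.0000i)  (-0.4858+0.2284i)·(+0.2471-0.0658i)  (+0.0182-0.2683i)·(+0.2931-0.1681i)
Y_2^-1(R⁻¹ n̂) = +0.009391-0.047899i

Re=0.0094 Im=-0.0479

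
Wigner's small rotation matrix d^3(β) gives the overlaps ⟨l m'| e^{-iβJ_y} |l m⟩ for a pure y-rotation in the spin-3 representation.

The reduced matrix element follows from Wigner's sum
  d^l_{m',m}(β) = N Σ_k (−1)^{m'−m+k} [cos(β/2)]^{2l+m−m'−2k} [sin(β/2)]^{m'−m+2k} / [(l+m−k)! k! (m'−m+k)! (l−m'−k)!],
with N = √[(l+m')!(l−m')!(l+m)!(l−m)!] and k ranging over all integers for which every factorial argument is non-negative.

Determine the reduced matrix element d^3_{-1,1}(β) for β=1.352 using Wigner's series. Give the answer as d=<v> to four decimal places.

d^3_{-1,1}(β=1.352) via Wigner's sum:
With c≡cos(β/2)=0.780082 and s≡sin(β/2)=0.625678, N=[2·24·24·2]^{1/2}=48.000000
Admissible k: 2..4 (factorial args all ≥0)
  k=2: (−1)^0·48.0000/(8)·0.7801^4·0.6257^2 = +0.869787
  k=3: (−1)^1·48.0000/(6)·0.7801^2·0.6257^4 = -0.746058
  k=4: (−1)^2·48.0000/(48)·0.7801^0·0.6257^6 = +0.059993
d^3_{-1,1}(1.352) = +0.869787 -0.746058 +0.059993 = +0.183722

d=0.1837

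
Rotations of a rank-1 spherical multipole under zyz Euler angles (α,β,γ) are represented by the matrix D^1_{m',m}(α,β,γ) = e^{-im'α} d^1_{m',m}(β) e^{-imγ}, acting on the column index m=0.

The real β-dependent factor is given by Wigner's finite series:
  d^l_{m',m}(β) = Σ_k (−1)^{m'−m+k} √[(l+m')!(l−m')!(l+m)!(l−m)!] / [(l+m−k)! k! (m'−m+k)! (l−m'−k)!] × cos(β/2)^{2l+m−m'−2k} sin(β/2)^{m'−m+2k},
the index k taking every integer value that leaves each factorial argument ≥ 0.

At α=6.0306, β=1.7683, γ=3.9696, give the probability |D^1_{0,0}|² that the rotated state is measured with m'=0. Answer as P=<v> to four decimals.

D^1_{0,0}(6.0306,1.7683,3.9696) = e^{-i·0·6.0306}·d^1_{0,0}(1.7683)·e^{-i·0·3.9696}. Compute d first:
With c≡cos(β/2)=0.633947 and s≡sin(β/2)=0.773376, N=[1·1·1·1]^{1/2}=1.000000
The bounds max(0,m−m')=0 and min(l+m,l−m')=1 give 2 terms
  k=0: (−1)^0·1.0000/(1)·0.6339^2·0.7734^0 = +0.401889
  k=1: (−1)^1·1.0000/(1)·0.6339^0·0.7734^2 = -0.598111
d^1_{0,0}(1.7683) = +0.401889 -0.598111 = -0.196222
|D^1_{0,0}|² = |d^1_{0,0}(β)|² = (-0.196222)² = 0.038503 (the z-rotation phases have unit modulus)

P=0.0385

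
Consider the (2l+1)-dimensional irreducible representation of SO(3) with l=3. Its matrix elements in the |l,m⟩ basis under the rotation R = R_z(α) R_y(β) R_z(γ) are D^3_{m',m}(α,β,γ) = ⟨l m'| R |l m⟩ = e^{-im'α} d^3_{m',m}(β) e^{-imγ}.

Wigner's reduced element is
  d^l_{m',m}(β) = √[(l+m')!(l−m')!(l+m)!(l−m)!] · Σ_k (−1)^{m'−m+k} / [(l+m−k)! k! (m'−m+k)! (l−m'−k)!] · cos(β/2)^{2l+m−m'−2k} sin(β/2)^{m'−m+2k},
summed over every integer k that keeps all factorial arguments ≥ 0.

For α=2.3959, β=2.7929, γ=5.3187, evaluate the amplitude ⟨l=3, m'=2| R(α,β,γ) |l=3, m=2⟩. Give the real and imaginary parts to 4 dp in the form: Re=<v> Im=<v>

Split into d^3_{2,2}(β=2.7929) × two z-phases.
Half-angle: c=0.173464, s=0.984840. N=√(120·1·120·1)=120.000000
The bounds max(0,m−m')=0 and min(l+m,l−m')=1 give 2 terms
  k=0: (−1)^0·120.0000/(120)·0.1735^6·0.9848^0 = +0.000027
  k=1: (−1)^1·120.0000/(24)·0.1735^4·0.9848^2 = -0.004391
d^3_{2,2}(2.7929) = +0.000027 -0.004391 = -0.004364
Phases: e^{-i·(2)·2.3959}=+0.079328+0.996849i, e^{-i·(2)·5.3187}=-0.350565+0.936538i ⇒ D=+0.004195+0.001201i

Re=0.0042 Im=0.0012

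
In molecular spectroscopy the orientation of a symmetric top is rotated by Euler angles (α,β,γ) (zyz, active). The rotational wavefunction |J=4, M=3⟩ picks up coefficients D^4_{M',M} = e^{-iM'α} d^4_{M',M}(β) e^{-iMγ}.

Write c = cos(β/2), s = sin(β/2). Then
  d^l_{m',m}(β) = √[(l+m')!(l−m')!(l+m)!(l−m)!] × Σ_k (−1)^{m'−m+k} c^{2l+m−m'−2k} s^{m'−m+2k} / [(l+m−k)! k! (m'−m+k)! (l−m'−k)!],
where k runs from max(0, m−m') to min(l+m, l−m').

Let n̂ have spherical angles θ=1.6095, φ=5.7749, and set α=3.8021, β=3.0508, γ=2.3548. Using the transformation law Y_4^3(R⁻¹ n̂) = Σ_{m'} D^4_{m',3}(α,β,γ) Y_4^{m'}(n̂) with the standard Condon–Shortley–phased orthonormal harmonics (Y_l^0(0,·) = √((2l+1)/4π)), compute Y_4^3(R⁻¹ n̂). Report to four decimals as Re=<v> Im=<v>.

Need the full column D^4_{m',3} for m'=−4..4 at α=3.8021, β=3.0508, γ=2.3548.
cos(β/2)=0.045381, sin(β/2)=0.998970
d^4_{-4,3}: single k=7 term ⇒ +0.127433;  D = -0.036442+0.122112i
d^4_{-3,3}: k∈[6..7] ⇒ +0.014327 -0.991788 = -0.977461;  D = +0.353910+0.911140i
d^4_{-2,3}: k∈[5..6] ⇒ +0.001044 -0.168578 = -0.167535;  D = -0.143713-0.086107i
d^4_{-1,3}: k∈[4..5] ⇒ +0.000056 -0.016245 = -0.016189;  D = +0.016072-0.001949i
d^4_{0,3}: k∈[3..4] ⇒ +0.000002 -0.001100 = -0.001098;  D = -0.000780+0.000773i
d^4_{1,3}: k∈[2..3] ⇒ +0.000000 -0.000056 = -0.000056;  D = +0.000007-0.000055i
d^4_{2,3}: k∈[1..2] ⇒ +0.000000 -0.000002 = -0.000002;  D = +0.000001+0.000002i
d^4_{3,3}: k∈[0..1] ⇒ +0.000000 -0.000000 = -0.000000;  D = -0.000000-0.000000i
d^4_{4,3}: single k=0 term ⇒ -0.000000;  D = +0.000000-0.000000i
Y_4^{m'}(θ=1.6095,φ=5.7749) and Σ D·Y over m':
  (-0.0364+0.1221i)·(-0.1968+0.3949i)  (+0.3539+0.9111i)·(-0.0022-0.0483i)  (-0.1437-0.0861i)·(-0.1739-0.2810i)  (+0.0161-0.0019i)·(+0.0478+0.0266i)  (-0.0008+0.0008i)·(+0.3126+0.0000i)  (+0.0000-0.0001i)·(-0.0478+0.0266i)  (+0.0000+0.0000i)·(-0.1739+0.2810i)  (-0.0000-0.0000i)·(+0.0022-0.0483i)  (+0.0000-0.0000i)·(-0.1968-0.3949i)
Y_4^3(R⁻¹ n̂) = +0.003524-0.001581i

Re=0.0035 Im=-0.0016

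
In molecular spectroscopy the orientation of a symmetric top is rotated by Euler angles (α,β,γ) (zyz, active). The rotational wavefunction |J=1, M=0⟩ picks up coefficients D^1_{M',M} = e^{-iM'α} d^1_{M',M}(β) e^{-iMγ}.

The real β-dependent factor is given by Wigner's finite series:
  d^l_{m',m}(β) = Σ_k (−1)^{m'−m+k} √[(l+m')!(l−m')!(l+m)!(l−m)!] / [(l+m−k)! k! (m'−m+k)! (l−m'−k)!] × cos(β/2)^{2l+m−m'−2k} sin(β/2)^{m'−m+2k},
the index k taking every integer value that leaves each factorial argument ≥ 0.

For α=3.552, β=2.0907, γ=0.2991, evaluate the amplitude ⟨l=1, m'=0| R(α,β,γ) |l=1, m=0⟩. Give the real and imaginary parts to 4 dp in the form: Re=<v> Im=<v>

Re=-0.4968 Im=0.0000

D^1_{0,0}(3.552,2.0907,0.2991) = e^{-i·0·3.552}·d^1_{0,0}(2.0907)·e^{-i·0·0.2991}. Compute d first:
c=cos(2.0907/2)=0.501599, s=sin(2.0907/2)=0.865100; N=√[1·1·1·1]=1.000000
Admissible k: 0..1 (factorial args all ≥0)
  k=0: (−1)^0·1.0000/(1)·0.5016^2·0.8651^0 = +0.251602
  k=1: (−1)^1·1.0000/(1)·0.5016^0·0.8651^2 = -0.748398
d^1_{0,0}(2.0907) = +0.251602 -0.748398 = -0.496797
D = (+1.000000+0.000000i)·(-0.496797)·(+1.000000+0.000000i) = -0.496797+0.000000i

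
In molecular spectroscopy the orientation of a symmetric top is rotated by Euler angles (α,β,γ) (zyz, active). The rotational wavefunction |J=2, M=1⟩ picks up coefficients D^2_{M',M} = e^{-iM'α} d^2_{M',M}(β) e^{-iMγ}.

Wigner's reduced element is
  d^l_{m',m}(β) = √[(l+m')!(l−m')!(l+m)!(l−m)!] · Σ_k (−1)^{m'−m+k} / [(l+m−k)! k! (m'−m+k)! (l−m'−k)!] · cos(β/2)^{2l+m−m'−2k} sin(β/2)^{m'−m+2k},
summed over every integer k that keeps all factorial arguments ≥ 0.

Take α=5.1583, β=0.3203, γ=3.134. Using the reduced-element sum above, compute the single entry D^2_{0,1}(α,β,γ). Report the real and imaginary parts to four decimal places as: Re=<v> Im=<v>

Re=-0.3660 Im=-0.0028

First d^2_{0,1}(β=0.3203), then the phase factors e^{-i(0)α} and e^{-i(1)γ}:
Half-angle: c=0.987203, s=0.159466. N=√(2·2·6·1)=4.898979
k∈{1,2} keeps every argument non-negative
  k=1: (−1)^0·4.8990/(2)·0.9872^3·0.1595^1 = +0.375807
  k=2: (−1)^1·4.8990/(2)·0.9872^1·0.1595^3 = -0.009806
d^2_{0,1}(0.3203) = +0.375807 -0.009806 = +0.366001
Phases: e^{-i·(0)·5.1583}=+1.000000+0.000000i, e^{-i·(1)·3.134}=-0.999971-0.007593i ⇒ D=-0.365990-0.002779i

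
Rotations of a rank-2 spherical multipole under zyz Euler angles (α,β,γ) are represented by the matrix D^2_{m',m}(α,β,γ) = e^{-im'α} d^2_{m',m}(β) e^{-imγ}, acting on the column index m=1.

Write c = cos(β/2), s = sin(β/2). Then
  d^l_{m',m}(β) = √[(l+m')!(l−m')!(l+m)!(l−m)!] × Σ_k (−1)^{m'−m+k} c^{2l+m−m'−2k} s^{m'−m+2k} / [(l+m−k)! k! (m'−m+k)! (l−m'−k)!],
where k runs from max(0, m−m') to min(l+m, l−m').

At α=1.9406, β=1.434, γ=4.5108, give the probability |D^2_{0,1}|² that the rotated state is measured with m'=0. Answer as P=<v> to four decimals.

First d^2_{0,1}(β=1.434), then the phase factors e^{-i(0)α} and e^{-i(1)γ}:
With c≡cos(β/2)=0.753780 and s≡sin(β/2)=0.657126, N=[2·2·6·1]^{1/2}=4.898979
Admissible k: 1..2 (factorial args all ≥0)
  k=1: (−1)^0·4.8990/(2)·0.7538^3·0.6571^1 = +0.689381
  k=2: (−1)^1·4.8990/(2)·0.7538^1·0.6571^3 = -0.523923
d^2_{0,1}(1.434) = +0.689381 -0.523923 = +0.165458
|D^2_{0,1}|² = |d^2_{0,1}(β)|² = (+0.165458)² = 0.027376 (the z-rotation phases have unit modulus)

P=0.0274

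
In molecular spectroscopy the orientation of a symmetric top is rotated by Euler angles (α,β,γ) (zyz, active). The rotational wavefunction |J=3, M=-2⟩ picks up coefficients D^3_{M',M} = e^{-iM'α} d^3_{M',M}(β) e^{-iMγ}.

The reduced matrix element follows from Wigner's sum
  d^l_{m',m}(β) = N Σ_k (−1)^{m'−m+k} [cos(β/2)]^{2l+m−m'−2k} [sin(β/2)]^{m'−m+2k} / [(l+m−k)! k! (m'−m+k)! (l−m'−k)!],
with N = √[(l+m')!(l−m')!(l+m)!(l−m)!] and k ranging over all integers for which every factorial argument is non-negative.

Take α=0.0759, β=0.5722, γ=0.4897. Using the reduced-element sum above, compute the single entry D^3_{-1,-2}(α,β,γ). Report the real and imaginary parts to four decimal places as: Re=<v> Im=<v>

Re=-0.2956 Im=-0.5218

Split into d^3_{-1,-2}(β=0.5722) × two z-phases.
With c≡cos(β/2)=0.959352 and s≡sin(β/2)=0.282213, N=[2·24·1·120]^{1/2}=75.894664
k∈{0,1} keeps every argument non-negative
  k=0: (−1)^1·75.8947/(24)·0.9594^5·0.2822^1 = -0.725214
  k=1: (−1)^2·75.8947/(12)·0.9594^3·0.2822^3 = +0.125515
d^3_{-1,-2}(0.5722) = -0.725214 +0.125515 = -0.599700
D = (+0.997121+0.075827i)·(-0.599700)·(+0.557521+0.830163i) = -0.295632-0.521768i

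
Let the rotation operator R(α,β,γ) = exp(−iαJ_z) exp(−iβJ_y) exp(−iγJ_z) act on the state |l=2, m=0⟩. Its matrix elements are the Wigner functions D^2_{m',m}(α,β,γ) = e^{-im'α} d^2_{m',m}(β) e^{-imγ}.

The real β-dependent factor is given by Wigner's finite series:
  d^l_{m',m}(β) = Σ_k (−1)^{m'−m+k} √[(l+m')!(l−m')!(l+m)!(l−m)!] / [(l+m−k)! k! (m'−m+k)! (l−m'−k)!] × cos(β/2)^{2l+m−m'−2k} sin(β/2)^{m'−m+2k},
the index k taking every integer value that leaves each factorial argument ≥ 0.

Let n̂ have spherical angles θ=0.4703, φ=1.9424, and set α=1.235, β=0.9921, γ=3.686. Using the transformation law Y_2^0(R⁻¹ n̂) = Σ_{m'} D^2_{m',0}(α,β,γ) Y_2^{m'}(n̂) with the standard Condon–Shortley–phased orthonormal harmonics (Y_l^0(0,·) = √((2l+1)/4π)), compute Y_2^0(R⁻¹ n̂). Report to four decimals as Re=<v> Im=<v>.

Re=0.2542 Im=0.0000

Need the full column D^2_{m',0} for m'=−2..2 at α=1.235, β=0.9921, γ=3.686.
cos(β/2)=0.879469, sin(β/2)=0.475955
d^2_{-2,0}: single k=2 term ⇒ +0.429190;  D = -0.335984+0.267056i
d^2_{-1,0}: k∈[1..2] ⇒ +0.793056 -0.232271 = +0.560785;  D = +0.184791+0.529465i
d^2_{0,0}: k∈[0..2] ⇒ +0.598250 -0.700864 +0.051317 = -0.051296;  D = -0.051296+0.000000i
d^2_{1,0}: k∈[0..1] ⇒ -0.793056 +0.232271 = -0.560785;  D = -0.184791+0.529465i
d^2_{2,0}: single k=0 term ⇒ +0.429190;  D = -0.335984-0.267056i
Y_2^{m'}(θ=0.4703,φ=1.9424) and Σ D·Y over m':
  (-0.3360+0.2671i)·(-0.0584+0.0537i)  (+0.1848+0.5295i)·(-0.1133-0.2908i)  (-0.0513+0.0000i)·(+0.4365+0.0000i)  (-0.1848+0.5295i)·(+0.1133-0.2908i)  (-0.3360-0.2671i)·(-0.0584-0.0537i)
Y_2^0(R⁻¹ n̂) = +0.254218-0.000000i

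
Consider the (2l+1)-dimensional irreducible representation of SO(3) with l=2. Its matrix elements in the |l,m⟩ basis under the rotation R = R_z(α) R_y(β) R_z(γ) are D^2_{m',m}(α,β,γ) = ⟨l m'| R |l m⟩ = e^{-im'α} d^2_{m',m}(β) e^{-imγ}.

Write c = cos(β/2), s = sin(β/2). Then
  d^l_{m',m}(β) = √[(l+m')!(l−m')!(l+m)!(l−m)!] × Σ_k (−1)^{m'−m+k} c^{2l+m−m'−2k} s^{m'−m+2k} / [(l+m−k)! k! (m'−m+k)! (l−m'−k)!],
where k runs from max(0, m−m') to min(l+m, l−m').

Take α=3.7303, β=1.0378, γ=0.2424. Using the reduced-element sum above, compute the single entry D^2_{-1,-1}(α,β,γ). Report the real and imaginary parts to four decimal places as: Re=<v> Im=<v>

D^2_{-1,-1}(3.7303,1.0378,0.2424) = e^{-i·-1·3.7303}·d^2_{-1,-1}(1.0378)·e^{-i·-1·0.2424}. Compute d first:
c=cos(1.0378/2)=0.868365, s=sin(1.0378/2)=0.495925; N=√[1·6·1·6]=6.000000
k∈{0,1} keeps every argument non-negative
  k=0: (−1)^0·6.0000/(6)·0.8684^4·0.4959^0 = +0.568604
  k=1: (−1)^1·6.0000/(2)·0.8684^2·0.4959^2 = -0.556363
d^2_{-1,-1}(1.0378) = +0.568604 -0.556363 = +0.012240
D = (-0.831659-0.555286i)·(+0.012240)·(+0.970765+0.240033i) = -0.008251-0.009042i

Re=-0.0083 Im=-0.0090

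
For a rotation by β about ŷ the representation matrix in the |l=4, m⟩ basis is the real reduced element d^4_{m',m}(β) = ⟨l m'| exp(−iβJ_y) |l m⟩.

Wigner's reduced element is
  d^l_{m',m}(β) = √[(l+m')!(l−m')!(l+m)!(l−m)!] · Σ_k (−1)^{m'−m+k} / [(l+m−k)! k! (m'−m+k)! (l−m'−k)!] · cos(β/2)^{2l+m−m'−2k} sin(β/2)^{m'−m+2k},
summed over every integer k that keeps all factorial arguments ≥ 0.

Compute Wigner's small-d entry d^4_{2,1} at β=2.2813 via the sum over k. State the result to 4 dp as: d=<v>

d^4_{2,1}(β=2.2813) via Wigner's sum:
Half-angle: c=0.417004, s=0.908905. N=√(720·2·120·6)=1018.233765
k∈{0,1,2} keeps every argument non-negative
  k=0: (−1)^1·1018.2338/(240)·0.4170^7·0.9089^1 = -0.008455
  k=1: (−1)^2·1018.2338/(48)·0.4170^5·0.9089^3 = +0.200845
  k=2: (−1)^3·1018.2338/(72)·0.4170^3·0.9089^5 = -0.636102
d^4_{2,1}(2.2813) = -0.008455 +0.200845 -0.636102 = -0.443712

d=-0.4437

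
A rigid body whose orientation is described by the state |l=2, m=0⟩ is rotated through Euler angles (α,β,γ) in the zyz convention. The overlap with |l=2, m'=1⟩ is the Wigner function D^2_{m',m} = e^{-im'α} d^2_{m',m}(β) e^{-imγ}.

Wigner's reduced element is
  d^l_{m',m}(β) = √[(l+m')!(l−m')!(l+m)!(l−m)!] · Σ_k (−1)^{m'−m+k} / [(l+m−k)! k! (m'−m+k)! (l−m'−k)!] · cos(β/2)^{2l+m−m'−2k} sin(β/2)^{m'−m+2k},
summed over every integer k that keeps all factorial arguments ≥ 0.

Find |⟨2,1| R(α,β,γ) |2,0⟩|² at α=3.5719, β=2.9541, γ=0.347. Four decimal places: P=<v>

P=0.0503

First d^2_{1,0}(β=2.9541), then the phase factors e^{-i(1)α} and e^{-i(0)γ}:
With c≡cos(β/2)=0.093609 and s≡sin(β/2)=0.995609, N=[6·1·2·2]^{1/2}=4.898979
Admissible k: 0..1 (factorial args all ≥0)
  k=0: (−1)^1·4.8990/(2)·0.0936^3·0.9956^1 = -0.002000
  k=1: (−1)^2·4.8990/(2)·0.0936^1·0.9956^3 = +0.226287
d^2_{1,0}(2.9541) = -0.002000 +0.226287 = +0.224287
|D^2_{1,0}|² = |d^2_{1,0}(β)|² = (+0.224287)² = 0.050305 (the z-rotation phases have unit modulus)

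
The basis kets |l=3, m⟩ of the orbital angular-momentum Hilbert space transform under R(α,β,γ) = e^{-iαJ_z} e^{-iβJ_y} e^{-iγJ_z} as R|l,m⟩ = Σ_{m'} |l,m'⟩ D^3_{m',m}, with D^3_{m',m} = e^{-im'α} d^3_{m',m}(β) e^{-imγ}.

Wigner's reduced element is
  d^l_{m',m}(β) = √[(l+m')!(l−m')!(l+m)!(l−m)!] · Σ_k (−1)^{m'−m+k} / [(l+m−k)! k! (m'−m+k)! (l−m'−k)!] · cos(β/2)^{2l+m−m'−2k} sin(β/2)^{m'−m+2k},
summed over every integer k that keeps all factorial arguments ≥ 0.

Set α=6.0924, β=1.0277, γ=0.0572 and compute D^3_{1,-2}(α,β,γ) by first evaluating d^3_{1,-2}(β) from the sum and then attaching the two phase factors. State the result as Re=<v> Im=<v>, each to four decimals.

Re=-0.3978 Im=-0.1253

Split into d^3_{1,-2}(β=1.0277) × two z-phases.
Half-angle: c=0.870859, s=0.491534. N=√(24·2·1·120)=75.894664
Admissible k: 0..1 (factorial args all ≥0)
  k=0: (−1)^3·75.8947/(12)·0.8709^3·0.4915^3 = -0.496058
  k=1: (−1)^4·75.8947/(24)·0.8709^1·0.4915^5 = +0.079016
d^3_{1,-2}(1.0277) = -0.496058 +0.079016 = -0.417042
D = (+0.981856+0.189630i)·(-0.417042)·(+0.993463+0.114151i) = -0.397771-0.125309i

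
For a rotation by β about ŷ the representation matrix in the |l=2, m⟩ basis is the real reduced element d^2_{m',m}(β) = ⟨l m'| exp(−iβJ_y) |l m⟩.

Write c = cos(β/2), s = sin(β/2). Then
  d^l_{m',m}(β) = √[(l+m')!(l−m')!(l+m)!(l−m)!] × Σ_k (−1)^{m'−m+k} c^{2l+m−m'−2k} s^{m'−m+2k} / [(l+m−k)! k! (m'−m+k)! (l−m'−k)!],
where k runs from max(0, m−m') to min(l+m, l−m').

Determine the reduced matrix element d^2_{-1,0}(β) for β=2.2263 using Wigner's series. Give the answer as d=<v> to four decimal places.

d=-0.5918

d^2_{-1,0}(β=2.2263) via Wigner's sum:
With c≡cos(β/2)=0.441838 and s≡sin(β/2)=0.897095, N=[1·6·2·2]^{1/2}=4.898979
k: max(0,(0)−(-1))=1 … min(2+(0),2−(-1))=2
  k=1: (−1)^0·4.8990/(2)·0.4418^3·0.8971^1 = +0.189541
  k=2: (−1)^1·4.8990/(2)·0.4418^1·0.8971^3 = -0.781365
d^2_{-1,0}(2.2263) = +0.189541 -0.781365 = -0.591824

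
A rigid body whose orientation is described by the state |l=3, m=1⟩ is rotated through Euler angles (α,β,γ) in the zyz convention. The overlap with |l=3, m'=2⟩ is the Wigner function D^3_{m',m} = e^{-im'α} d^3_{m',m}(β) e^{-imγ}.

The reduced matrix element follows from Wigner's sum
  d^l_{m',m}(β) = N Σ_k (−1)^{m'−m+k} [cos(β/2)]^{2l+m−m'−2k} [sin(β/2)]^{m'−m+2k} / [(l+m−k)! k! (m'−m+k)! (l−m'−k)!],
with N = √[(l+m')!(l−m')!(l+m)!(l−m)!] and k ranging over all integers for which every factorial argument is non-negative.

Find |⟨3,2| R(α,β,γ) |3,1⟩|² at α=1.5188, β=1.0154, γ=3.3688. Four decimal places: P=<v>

P=0.0891

Split into d^3_{2,1}(β=1.0154) × two z-phases.
With c≡cos(β/2)=0.873865 and s≡sin(β/2)=0.486169, N=[120·1·24·2]^{1/2}=75.894664
k: max(0,(1)−(2))=0 … min(3+(1),3−(2))=1
  k=0: (−1)^1·75.8947/(24)·0.8739^5·0.4862^1 = -0.783445
  k=1: (−1)^2·75.8947/(12)·0.8739^3·0.4862^3 = +0.484980
d^3_{2,1}(1.0154) = -0.783445 +0.484980 = -0.298465
|D^3_{2,1}|² = |d^3_{2,1}(β)|² = (-0.298465)² = 0.089082 (the z-rotation phases have unit modulus)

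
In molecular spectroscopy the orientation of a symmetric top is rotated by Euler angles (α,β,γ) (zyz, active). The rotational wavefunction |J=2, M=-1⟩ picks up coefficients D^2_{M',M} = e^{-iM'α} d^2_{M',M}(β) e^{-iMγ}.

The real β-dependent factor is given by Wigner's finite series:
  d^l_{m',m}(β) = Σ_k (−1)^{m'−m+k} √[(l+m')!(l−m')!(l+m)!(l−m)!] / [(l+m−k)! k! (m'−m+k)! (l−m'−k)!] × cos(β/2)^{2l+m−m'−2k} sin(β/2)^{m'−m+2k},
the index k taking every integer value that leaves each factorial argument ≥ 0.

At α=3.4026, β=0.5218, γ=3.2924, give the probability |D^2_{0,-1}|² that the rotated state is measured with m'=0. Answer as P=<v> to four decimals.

First d^2_{0,-1}(β=0.5218), then the phase factors e^{-i(0)α} and e^{-i(-1)γ}:
c=cos(0.5218/2)=0.966158, s=sin(0.5218/2)=0.257950; N=√[2·2·1·6]=4.898979
Admissible k: 0..1 (factorial args all ≥0)
  k=0: (−1)^1·4.8990/(2)·0.9662^3·0.2580^1 = -0.569844
  k=1: (−1)^2·4.8990/(2)·0.9662^1·0.2580^3 = +0.040619
d^2_{0,-1}(0.5218) = -0.569844 +0.040619 = -0.529225
|D^2_{0,-1}|² = |d^2_{0,-1}(β)|² = (-0.529225)² = 0.280079 (the z-rotation phases have unit modulus)

P=0.2801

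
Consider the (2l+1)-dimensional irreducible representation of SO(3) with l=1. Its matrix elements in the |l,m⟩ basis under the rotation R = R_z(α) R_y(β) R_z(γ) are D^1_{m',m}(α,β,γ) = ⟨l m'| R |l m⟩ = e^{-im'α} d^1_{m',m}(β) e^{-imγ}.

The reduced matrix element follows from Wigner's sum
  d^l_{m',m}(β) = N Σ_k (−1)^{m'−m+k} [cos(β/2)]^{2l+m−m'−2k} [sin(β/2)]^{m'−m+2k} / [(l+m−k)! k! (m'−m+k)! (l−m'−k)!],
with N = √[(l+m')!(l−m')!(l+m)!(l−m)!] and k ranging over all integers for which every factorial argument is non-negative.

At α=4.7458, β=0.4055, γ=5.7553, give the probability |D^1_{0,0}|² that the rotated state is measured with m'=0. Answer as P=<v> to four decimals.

P=0.8444

Split into d^1_{0,0}(β=0.4055) × two z-phases.
Half-angle: c=0.979517, s=0.201364. N=√(1·1·1·1)=1.000000
Admissible k: 0..1 (factorial args all ≥0)
  k=0: (−1)^0·1.0000/(1)·0.9795^2·0.2014^0 = +0.959453
  k=1: (−1)^1·1.0000/(1)·0.9795^0·0.2014^2 = -0.040547
d^1_{0,0}(0.4055) = +0.959453 -0.040547 = +0.918905
|D^1_{0,0}|² = |d^1_{0,0}(β)|² = (+0.918905)² = 0.844387 (the z-rotation phases have unit modulus)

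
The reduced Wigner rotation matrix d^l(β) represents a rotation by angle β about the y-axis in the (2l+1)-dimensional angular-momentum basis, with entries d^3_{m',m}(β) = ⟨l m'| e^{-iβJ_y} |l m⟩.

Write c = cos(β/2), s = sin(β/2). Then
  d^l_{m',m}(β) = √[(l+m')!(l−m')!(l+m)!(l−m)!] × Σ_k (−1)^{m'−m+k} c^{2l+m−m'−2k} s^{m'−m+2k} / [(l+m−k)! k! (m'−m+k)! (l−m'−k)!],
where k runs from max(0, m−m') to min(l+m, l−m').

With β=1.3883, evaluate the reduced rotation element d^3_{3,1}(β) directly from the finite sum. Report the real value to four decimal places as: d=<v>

d=0.5531

d^3_{3,1}(β=1.3883) via Wigner's sum:
With c≡cos(β/2)=0.768598 and s≡sin(β/2)=0.639732, N=[720·1·24·2]^{1/2}=185.903201
k: max(0,(1)−(3))=0 … min(3+(1),3−(3))=0
  k=0: (−1)^2·185.9032/(48)·0.7686^4·0.6397^2 = +0.553145
d^3_{3,1}(1.3883) = +0.553145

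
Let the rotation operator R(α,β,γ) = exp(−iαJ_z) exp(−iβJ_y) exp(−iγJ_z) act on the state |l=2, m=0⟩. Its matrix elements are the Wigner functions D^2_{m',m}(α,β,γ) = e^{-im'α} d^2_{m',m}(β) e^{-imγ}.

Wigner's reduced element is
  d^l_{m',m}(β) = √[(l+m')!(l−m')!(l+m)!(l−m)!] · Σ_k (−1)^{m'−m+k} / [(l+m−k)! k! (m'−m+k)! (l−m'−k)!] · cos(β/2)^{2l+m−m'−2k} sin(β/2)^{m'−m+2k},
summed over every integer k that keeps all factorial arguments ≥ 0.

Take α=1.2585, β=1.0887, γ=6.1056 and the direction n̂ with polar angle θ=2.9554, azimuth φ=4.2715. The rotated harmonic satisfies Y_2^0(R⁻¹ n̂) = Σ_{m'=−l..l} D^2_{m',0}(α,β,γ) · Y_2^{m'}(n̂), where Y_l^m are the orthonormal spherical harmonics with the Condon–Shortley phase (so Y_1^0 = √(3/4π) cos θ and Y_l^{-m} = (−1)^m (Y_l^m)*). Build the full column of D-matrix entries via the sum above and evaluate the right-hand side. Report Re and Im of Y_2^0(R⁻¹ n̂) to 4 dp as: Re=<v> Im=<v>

Need the full column D^2_{m',0} for m'=−2..2 at α=1.2585, β=1.0887, γ=6.1056.
cos(β/2)=0.855464, sin(β/2)=0.517862
d^2_{-2,0}: single k=2 term ⇒ +0.480737;  D = -0.389974+0.281119i
d^2_{-1,0}: k∈[1..2] ⇒ +0.794136 -0.291018 = +0.503118;  D = +0.154580+0.478783i
d^2_{0,0}: k∈[0..2] ⇒ +0.535559 -0.785040 +0.071921 = -0.177560;  D = -0.177560+0.000000i
d^2_{1,0}: k∈[0..1] ⇒ -0.794136 +0.291018 = -0.503118;  D = -0.154580+0.478783i
d^2_{2,0}: single k=0 term ⇒ +0.480737;  D = -0.389974-0.281119i
Y_2^{m'}(θ=2.9554,φ=4.2715) and Σ D·Y over m':
  (-0.3900+0.2811i)·(-0.0084-0.0102i)  (+0.1546+0.4788i)·(+0.0600-0.1271i)  (-0.1776+0.0000i)·(+0.5984+0.0000i)  (-0.1546+0.4788i)·(-0.0600-0.1271i)  (-0.3900-0.2811i)·(-0.0084+0.0102i)
Y_2^0(R⁻¹ n̂) = +0.046314+0.000000i

Re=0.0463 Im=0.0000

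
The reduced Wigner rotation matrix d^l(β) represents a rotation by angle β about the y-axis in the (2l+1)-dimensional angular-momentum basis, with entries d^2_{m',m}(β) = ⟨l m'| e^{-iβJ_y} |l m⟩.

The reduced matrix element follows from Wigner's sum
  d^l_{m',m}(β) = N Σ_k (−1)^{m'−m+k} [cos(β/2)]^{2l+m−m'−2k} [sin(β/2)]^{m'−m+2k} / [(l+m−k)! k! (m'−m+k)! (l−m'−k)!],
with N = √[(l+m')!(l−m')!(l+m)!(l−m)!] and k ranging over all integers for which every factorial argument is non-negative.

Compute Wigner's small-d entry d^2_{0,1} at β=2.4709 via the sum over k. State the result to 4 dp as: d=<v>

d^2_{0,1}(β=2.4709) via Wigner's sum:
With c≡cos(β/2)=0.329096 and s≡sin(β/2)=0.944296, N=[2·2·6·1]^{1/2}=4.898979
Admissible k: 1..2 (factorial args all ≥0)
  k=1: (−1)^0·4.8990/(2)·0.3291^3·0.9443^1 = +0.082443
  k=2: (−1)^1·4.8990/(2)·0.3291^1·0.9443^3 = -0.678771
d^2_{0,1}(2.4709) = +0.082443 -0.678771 = -0.596329

d=-0.5963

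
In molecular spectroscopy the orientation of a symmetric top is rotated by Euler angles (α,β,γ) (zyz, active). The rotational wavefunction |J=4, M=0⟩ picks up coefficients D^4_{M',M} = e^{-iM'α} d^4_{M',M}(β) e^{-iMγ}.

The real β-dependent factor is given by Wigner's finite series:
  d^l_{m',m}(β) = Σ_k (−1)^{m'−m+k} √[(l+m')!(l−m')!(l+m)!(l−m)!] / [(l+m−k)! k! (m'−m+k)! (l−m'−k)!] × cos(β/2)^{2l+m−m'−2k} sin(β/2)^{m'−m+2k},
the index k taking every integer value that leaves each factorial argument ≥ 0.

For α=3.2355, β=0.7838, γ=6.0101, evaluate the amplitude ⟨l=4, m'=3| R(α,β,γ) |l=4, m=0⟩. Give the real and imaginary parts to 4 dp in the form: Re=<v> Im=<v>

Re=0.3540 Im=-0.1025

First d^4_{3,0}(β=0.7838), then the phase factors e^{-i(3)α} and e^{-i(0)γ}:
c=cos(0.7838/2)=0.924185, s=sin(0.7838/2)=0.381945; N=√[5040·1·24·24]=1703.830978
k: max(0,(0)−(3))=0 … min(4+(0),4−(3))=1
  k=0: (−1)^3·1703.8310/(144)·0.9242^5·0.3819^3 = -0.444489
  k=1: (−1)^4·1703.8310/(144)·0.9242^3·0.3819^5 = +0.075918
d^4_{3,0}(0.7838) = -0.444489 +0.075918 = -0.368571
D = (-0.960578+0.278010i)·(-0.368571)·(+1.000000+0.000000i) = +0.354041-0.102467i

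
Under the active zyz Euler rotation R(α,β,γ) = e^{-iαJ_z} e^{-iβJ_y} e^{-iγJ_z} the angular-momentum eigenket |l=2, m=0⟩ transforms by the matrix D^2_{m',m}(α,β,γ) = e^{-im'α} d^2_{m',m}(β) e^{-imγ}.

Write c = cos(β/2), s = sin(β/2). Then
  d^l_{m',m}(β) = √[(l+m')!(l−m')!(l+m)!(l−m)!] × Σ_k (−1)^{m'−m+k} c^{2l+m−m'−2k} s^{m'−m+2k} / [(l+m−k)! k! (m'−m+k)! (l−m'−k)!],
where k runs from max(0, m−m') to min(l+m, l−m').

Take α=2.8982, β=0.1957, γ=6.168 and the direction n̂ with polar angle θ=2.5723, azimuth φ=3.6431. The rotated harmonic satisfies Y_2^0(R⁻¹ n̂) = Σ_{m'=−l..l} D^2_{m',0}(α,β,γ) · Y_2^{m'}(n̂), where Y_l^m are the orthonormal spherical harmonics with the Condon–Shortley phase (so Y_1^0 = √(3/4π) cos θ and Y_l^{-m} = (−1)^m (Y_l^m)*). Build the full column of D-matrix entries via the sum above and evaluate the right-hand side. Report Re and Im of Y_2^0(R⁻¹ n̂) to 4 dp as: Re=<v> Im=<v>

Need the full column D^2_{m',0} for m'=−2..2 at α=2.8982, β=0.1957, γ=6.168.
cos(β/2)=0.995217, sin(β/2)=0.097694
d^2_{-2,0}: single k=2 term ⇒ +0.023155;  D = +0.020465-0.010832i
d^2_{-1,0}: k∈[1..2] ⇒ +0.235883 -0.002273 = +0.233610;  D = -0.226724+0.056299i
d^2_{0,0}: k∈[0..2] ⇒ +0.981003 -0.037812 +0.000091 = +0.943282;  D = +0.943282+0.000000i
d^2_{1,0}: k∈[0..1] ⇒ -0.235883 +0.002273 = -0.233610;  D = +0.226724+0.056299i
d^2_{2,0}: single k=0 term ⇒ +0.023155;  D = +0.020465+0.010832i
Y_2^{m'}(θ=2.5723,φ=3.6431) and Σ D·Y over m':
  (+0.0205-0.0108i)·(+0.0604-0.0946i)  (-0.2267+0.0563i)·(+0.3076-0.1686i)  (+0.9433+0.0000i)·(+0.3559+0.0000i)  (+0.2267+0.0563i)·(-0.3076-0.1686i)  (+0.0205+0.0108i)·(+0.0604+0.0946i)
Y_2^0(R⁻¹ n̂) = +0.215623-0.000000i

Re=0.2156 Im=0.0000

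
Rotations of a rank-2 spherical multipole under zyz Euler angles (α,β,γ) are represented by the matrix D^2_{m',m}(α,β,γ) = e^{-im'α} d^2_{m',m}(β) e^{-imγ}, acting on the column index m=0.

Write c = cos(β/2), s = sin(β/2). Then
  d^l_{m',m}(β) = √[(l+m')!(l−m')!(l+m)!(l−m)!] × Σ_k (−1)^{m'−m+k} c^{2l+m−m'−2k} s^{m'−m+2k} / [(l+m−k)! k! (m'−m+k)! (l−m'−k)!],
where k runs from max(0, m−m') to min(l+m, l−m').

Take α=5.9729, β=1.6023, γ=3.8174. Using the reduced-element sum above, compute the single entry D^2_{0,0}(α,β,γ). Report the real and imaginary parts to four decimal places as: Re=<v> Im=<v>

D^2_{0,0}(5.9729,1.6023,3.8174) = e^{-i·0·5.9729}·d^2_{0,0}(1.6023)·e^{-i·0·3.8174}. Compute d first:
Half-angle: c=0.695881, s=0.718157. N=√(2·2·2·2)=4.000000
The bounds max(0,m−m')=0 and min(l+m,l−m')=2 give 3 terms
  k=0: (−1)^0·4.0000/(4)·0.6959^4·0.7182^0 = +0.234499
  k=1: (−1)^1·4.0000/(1)·0.6959^2·0.7182^2 = -0.999008
  k=2: (−1)^2·4.0000/(4)·0.6959^0·0.7182^4 = +0.265997
d^2_{0,0}(1.6023) = +0.234499 -0.999008 +0.265997 = -0.498512
Phases: e^{-i·(0)·5.9729}=+1.000000+0.000000i, e^{-i·(0)·3.8174}=+1.000000+0.000000i ⇒ D=-0.498512+0.000000i

Re=-0.4985 Im=0.0000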